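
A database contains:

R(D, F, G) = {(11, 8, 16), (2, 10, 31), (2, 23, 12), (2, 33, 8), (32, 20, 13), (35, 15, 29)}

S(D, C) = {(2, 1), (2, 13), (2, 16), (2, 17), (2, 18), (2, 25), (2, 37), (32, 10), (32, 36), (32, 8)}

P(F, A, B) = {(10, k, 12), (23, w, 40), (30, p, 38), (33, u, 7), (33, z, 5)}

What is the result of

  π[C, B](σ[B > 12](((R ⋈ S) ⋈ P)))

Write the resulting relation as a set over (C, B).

{(1, 40), (13, 40), (16, 40), (17, 40), (18, 40), (25, 40), (37, 40)}

Natural join on D: {(2, 10, 31, 1), (2, 10, 31, 13), (2, 10, 31, 16), (2, 10, 31, 17), (2, 10, 31, 18), (2, 10, 31, 25), (2, 10, 31, 37), (2, 23, 12, 1), (2, 23, 12, 13), (2, 23, 12, 16), (2, 23, 12, 17), (2, 23, 12, 18), (2, 23, 12, 25), (2, 23, 12, 37), (2, 33, 8, 1), (2, 33, 8, 13), (2, 33, 8, 16), (2, 33, 8, 17), (2, 33, 8, 18), (2, 33, 8, 25), (2, 33, 8, 37), (32, 20, 13, 10), (32, 20, 13, 36), (32, 20, 13, 8)}
Natural join on F: {(2, 10, 31, 1, k, 12), (2, 10, 31, 13, k, 12), (2, 10, 31, 16, k, 12), (2, 10, 31, 17, k, 12), (2, 10, 31, 18, k, 12), (2, 10, 31, 25, k, 12), (2, 10, 31, 37, k, 12), (2, 23, 12, 1, w, 40), (2, 23, 12, 13, w, 40), (2, 23, 12, 16, w, 40), (2, 23, 12, 17, w, 40), (2, 23, 12, 18, w, 40), (2, 23, 12, 25, w, 40), (2, 23, 12, 37, w, 40), (2, 33, 8, 1, u, 7), (2, 33, 8, 1, z, 5), (2, 33, 8, 13, u, 7), (2, 33, 8, 13, z, 5), (2, 33, 8, 16, u, 7), (2, 33, 8, 16, z, 5), (2, 33, 8, 17, u, 7), (2, 33, 8, 17, z, 5), (2, 33, 8, 18, u, 7), (2, 33, 8, 18, z, 5), (2, 33, 8, 25, u, 7), (2, 33, 8, 25, z, 5), (2, 33, 8, 37, u, 7), (2, 33, 8, 37, z, 5)}
Filtering on B > 12 leaves {(2, 23, 12, 1, w, 40), (2, 23, 12, 13, w, 40), (2, 23, 12, 16, w, 40), (2, 23, 12, 17, w, 40), (2, 23, 12, 18, w, 40), (2, 23, 12, 25, w, 40), (2, 23, 12, 37, w, 40)}.
Keep only column(s) C, B: {(1, 40), (13, 40), (16, 40), (17, 40), (18, 40), (25, 40), (37, 40)}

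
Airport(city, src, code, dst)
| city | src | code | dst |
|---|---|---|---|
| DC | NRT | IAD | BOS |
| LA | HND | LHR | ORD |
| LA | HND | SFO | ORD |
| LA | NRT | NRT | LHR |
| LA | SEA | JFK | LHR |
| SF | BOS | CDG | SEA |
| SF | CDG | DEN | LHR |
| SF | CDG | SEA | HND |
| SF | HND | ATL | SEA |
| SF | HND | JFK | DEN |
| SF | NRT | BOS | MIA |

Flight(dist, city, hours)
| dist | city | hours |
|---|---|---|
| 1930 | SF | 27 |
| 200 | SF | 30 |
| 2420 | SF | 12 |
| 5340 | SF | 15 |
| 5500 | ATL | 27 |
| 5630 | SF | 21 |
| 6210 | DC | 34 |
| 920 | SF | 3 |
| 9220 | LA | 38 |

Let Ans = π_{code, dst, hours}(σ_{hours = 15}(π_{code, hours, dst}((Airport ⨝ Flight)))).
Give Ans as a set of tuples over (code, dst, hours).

Natural join on city: {(DC, NRT, IAD, BOS, 6210, 34), (LA, HND, LHR, ORD, 9220, 38), (LA, HND, SFO, ORD, 9220, 38), (LA, NRT, NRT, LHR, 9220, 38), (LA, SEA, JFK, LHR, 9220, 38), (SF, BOS, CDG, SEA, 1930, 27), (SF, BOS, CDG, SEA, 200, 30), (SF, BOS, CDG, SEA, 2420, 12), (SF, BOS, CDG, SEA, 5340, 15), (SF, BOS, CDG, SEA, 5630, 21), (SF, BOS, CDG, SEA, 920, 3), (SF, CDG, DEN, LHR, 1930, 27), (SF, CDG, DEN, LHR, 200, 30), (SF, CDG, DEN, LHR, 2420, 12), (SF, CDG, DEN, LHR, 5340, 15), (SF, CDG, DEN, LHR, 5630, 21), (SF, CDG, DEN, LHR, 920, 3), (SF, CDG, SEA, HND, 1930, 27), (SF, CDG, SEA, HND, 200, 30), (SF, CDG, SEA, HND, 2420, 12), (SF, CDG, SEA, HND, 5340, 15), (SF, CDG, SEA, HND, 5630, 21), (SF, CDG, SEA, HND, 920, 3), (SF, HND, ATL, SEA, 1930, 27), (SF, HND, ATL, SEA, 200, 30), (SF, HND, ATL, SEA, 2420, 12), (SF, HND, ATL, SEA, 5340, 15), (SF, HND, ATL, SEA, 5630, 21), (SF, HND, ATL, SEA, 920, 3), (SF, HND, JFK, DEN, 1930, 27), (SF, HND, JFK, DEN, 200, 30), (SF, HND, JFK, DEN, 2420, 12), (SF, HND, JFK, DEN, 5340, 15), (SF, HND, JFK, DEN, 5630, 21), (SF, HND, JFK, DEN, 920, 3), (SF, NRT, BOS, MIA, 1930, 27), (SF, NRT, BOS, MIA, 200, 30), (SF, NRT, BOS, MIA, 2420, 12), (SF, NRT, BOS, MIA, 5340, 15), (SF, NRT, BOS, MIA, 5630, 21), (SF, NRT, BOS, MIA, 920, 3)}
Keep only column(s) code, hours, dst: {(ATL, 12, SEA), (ATL, 15, SEA), (ATL, 21, SEA), (ATL, 27, SEA), (ATL, 3, SEA), (ATL, 30, SEA), (BOS, 12, MIA), (BOS, 15, MIA), (BOS, 21, MIA), (BOS, 27, MIA), (BOS, 3, MIA), (BOS, 30, MIA), (CDG, 12, SEA), (CDG, 15, SEA), (CDG, 21, SEA), (CDG, 27, SEA), (CDG, 3, SEA), (CDG, 30, SEA), (DEN, 12, LHR), (DEN, 15, LHR), (DEN, 21, LHR), (DEN, 27, LHR), (DEN, 3, LHR), (DEN, 30, LHR), (IAD, 34, BOS), (JFK, 12, DEN), (JFK, 15, DEN), (JFK, 21, DEN), (JFK, 27, DEN), (JFK, 3, DEN), (JFK, 30, DEN), (JFK, 38, LHR), (LHR, 38, ORD), (NRT, 38, LHR), (SEA, 12, HND), (SEA, 15, HND), (SEA, 21, HND), (SEA, 27, HND), (SEA, 3, HND), (SEA, 30, HND), (SFO, 38, ORD)}
Apply σ_{hours = 15}; surviving tuples: {(ATL, 15, SEA), (BOS, 15, MIA), (CDG, 15, SEA), (DEN, 15, LHR), (JFK, 15, DEN), (SEA, 15, HND)}
Keep only column(s) code, dst, hours: {(ATL, SEA, 15), (BOS, MIA, 15), (CDG, SEA, 15), (DEN, LHR, 15), (JFK, DEN, 15), (SEA, HND, 15)}

{(ATL, SEA, 15), (BOS, MIA, 15), (CDG, SEA, 15), (DEN, LHR, 15), (JFK, DEN, 15), (SEA, HND, 15)}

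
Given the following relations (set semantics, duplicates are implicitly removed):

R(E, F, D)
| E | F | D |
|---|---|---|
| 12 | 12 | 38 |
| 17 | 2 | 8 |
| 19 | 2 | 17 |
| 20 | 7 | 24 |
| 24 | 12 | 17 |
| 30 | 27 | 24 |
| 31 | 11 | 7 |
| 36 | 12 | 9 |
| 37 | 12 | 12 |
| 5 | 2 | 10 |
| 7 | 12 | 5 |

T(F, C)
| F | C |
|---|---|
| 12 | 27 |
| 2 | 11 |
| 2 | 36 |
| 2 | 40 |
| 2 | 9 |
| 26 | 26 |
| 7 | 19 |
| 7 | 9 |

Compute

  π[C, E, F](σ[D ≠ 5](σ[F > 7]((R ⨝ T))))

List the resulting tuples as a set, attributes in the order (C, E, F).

{(27, 12, 12), (27, 24, 12), (27, 36, 12), (27, 37, 12)}

R ⋈ T (natural join on F): {(12, 12, 38, 27), (17, 2, 8, 11), (17, 2, 8, 36), (17, 2, 8, 40), (17, 2, 8, 9), (19, 2, 17, 11), (19, 2, 17, 36), (19, 2, 17, 40), (19, 2, 17, 9), (20, 7, 24, 19), (20, 7, 24, 9), (24, 12, 17, 27), (36, 12, 9, 27), (37, 12, 12, 27), (5, 2, 10, 11), (5, 2, 10, 36), (5, 2, 10, 40), (5, 2, 10, 9), (7, 12, 5, 27)}
Apply σ_{F > 7}; surviving tuples: {(12, 12, 38, 27), (24, 12, 17, 27), (36, 12, 9, 27), (37, 12, 12, 27), (7, 12, 5, 27)}
Apply σ_{D ≠ 5}; surviving tuples: {(12, 12, 38, 27), (24, 12, 17, 27), (36, 12, 9, 27), (37, 12, 12, 27)}
Projecting to C, E, F: {(27, 12, 12), (27, 24, 12), (27, 36, 12), (27, 37, 12)}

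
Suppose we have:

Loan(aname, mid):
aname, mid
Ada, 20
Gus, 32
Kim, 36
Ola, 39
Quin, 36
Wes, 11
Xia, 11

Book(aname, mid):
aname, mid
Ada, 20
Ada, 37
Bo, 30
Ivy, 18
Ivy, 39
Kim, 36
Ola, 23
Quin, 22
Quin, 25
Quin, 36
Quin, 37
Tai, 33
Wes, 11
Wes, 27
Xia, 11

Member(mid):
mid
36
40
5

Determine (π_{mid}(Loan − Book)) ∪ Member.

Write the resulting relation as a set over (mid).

{32, 36, 39, 40, 5}

Difference: {(Ada, 20), (Gus, 32), (Kim, 36), (Ola, 39), (Quin, 36), (Wes, 11), (Xia, 11)} with {(Ada, 20), (Ada, 37), (Bo, 30), (Ivy, 18), (Ivy, 39), (Kim, 36), (Ola, 23), (Quin, 22), (Quin, 25), (Quin, 36), (Quin, 37), (Tai, 33), (Wes, 11), (Wes, 27), (Xia, 11)} → {(Gus, 32), (Ola, 39)}
Projecting to mid: {32, 39}
Union: {32, 39} with {36, 40, 5} → {32, 36, 39, 40, 5}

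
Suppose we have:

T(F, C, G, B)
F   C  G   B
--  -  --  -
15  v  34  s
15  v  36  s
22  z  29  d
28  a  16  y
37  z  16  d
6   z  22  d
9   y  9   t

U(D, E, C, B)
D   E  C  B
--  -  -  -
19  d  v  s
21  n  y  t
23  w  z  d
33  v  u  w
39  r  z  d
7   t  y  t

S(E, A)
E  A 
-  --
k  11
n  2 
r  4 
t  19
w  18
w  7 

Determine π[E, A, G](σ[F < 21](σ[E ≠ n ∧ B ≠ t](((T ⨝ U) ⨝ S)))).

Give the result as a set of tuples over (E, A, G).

Joining T and U on C, B yields {(15, v, 34, s, 19, d), (15, v, 36, s, 19, d), (22, z, 29, d, 23, w), (22, z, 29, d, 39, r), (37, z, 16, d, 23, w), (37, z, 16, d, 39, r), (6, z, 22, d, 23, w), (6, z, 22, d, 39, r), (9, y, 9, t, 21, n), (9, y, 9, t, 7, t)}.
Joining (T ⨝ U) and S on E yields {(22, z, 29, d, 23, w, 18), (22, z, 29, d, 23, w, 7), (22, z, 29, d, 39, r, 4), (37, z, 16, d, 23, w, 18), (37, z, 16, d, 23, w, 7), (37, z, 16, d, 39, r, 4), (6, z, 22, d, 23, w, 18), (6, z, 22, d, 23, w, 7), (6, z, 22, d, 39, r, 4), (9, y, 9, t, 21, n, 2), (9, y, 9, t, 7, t, 19)}.
Filtering on E ≠ n ∧ B ≠ t leaves {(22, z, 29, d, 23, w, 18), (22, z, 29, d, 23, w, 7), (22, z, 29, d, 39, r, 4), (37, z, 16, d, 23, w, 18), (37, z, 16, d, 23, w, 7), (37, z, 16, d, 39, r, 4), (6, z, 22, d, 23, w, 18), (6, z, 22, d, 23, w, 7), (6, z, 22, d, 39, r, 4)}.
Filtering on F < 21 leaves {(6, z, 22, d, 23, w, 18), (6, z, 22, d, 23, w, 7), (6, z, 22, d, 39, r, 4)}.
Projecting to E, A, G: {(r, 4, 22), (w, 18, 22), (w, 7, 22)}

{(r, 4, 22), (w, 18, 22), (w, 7, 22)}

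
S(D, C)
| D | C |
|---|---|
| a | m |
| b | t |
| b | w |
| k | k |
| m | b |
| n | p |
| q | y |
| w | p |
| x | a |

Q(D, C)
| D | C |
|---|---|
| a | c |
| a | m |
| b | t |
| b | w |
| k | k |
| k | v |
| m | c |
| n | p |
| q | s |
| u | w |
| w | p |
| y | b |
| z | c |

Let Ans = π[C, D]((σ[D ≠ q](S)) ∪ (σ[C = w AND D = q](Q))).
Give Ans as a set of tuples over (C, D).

{(a, x), (b, m), (k, k), (m, a), (p, n), (p, w), (t, b), (w, b)}

Apply σ_{D ≠ q}; surviving tuples: {(a, m), (b, t), (b, w), (k, k), (m, b), (n, p), (w, p), (x, a)}
Apply σ_{C = w AND D = q}; surviving tuples: {}
Taking the union: {(a, m), (b, t), (b, w), (k, k), (m, b), (n, p), (w, p), (x, a)}
π[C, D]: project onto (C, D) → {(a, x), (b, m), (k, k), (m, a), (p, n), (p, w), (t, b), (w, b)}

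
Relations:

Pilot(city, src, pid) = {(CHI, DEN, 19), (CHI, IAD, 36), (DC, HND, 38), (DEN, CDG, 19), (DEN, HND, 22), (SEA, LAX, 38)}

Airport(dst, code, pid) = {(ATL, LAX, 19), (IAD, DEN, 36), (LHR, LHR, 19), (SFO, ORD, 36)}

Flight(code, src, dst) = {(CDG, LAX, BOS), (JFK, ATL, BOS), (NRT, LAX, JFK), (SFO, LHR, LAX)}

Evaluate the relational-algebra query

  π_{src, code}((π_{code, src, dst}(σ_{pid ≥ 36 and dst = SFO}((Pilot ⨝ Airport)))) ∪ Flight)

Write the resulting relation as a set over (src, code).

Joining Pilot and Airport on pid yields {(CHI, DEN, 19, ATL, LAX), (CHI, DEN, 19, LHR, LHR), (CHI, IAD, 36, IAD, DEN), (CHI, IAD, 36, SFO, ORD), (DEN, CDG, 19, ATL, LAX), (DEN, CDG, 19, LHR, LHR)}.
σ[pid ≥ 36 and dst = SFO]: keep tuples satisfying pid ≥ 36 and dst = SFO → {(CHI, IAD, 36, SFO, ORD)}
Keep only column(s) code, src, dst: {(ORD, IAD, SFO)}
Union: {(ORD, IAD, SFO)} with {(CDG, LAX, BOS), (JFK, ATL, BOS), (NRT, LAX, JFK), (SFO, LHR, LAX)} → {(CDG, LAX, BOS), (JFK, ATL, BOS), (NRT, LAX, JFK), (ORD, IAD, SFO), (SFO, LHR, LAX)}
Keep only column(s) src, code: {(ATL, JFK), (IAD, ORD), (LAX, CDG), (LAX, NRT), (LHR, SFO)}

{(ATL, JFK), (IAD, ORD), (LAX, CDG), (LAX, NRT), (LHR, SFO)}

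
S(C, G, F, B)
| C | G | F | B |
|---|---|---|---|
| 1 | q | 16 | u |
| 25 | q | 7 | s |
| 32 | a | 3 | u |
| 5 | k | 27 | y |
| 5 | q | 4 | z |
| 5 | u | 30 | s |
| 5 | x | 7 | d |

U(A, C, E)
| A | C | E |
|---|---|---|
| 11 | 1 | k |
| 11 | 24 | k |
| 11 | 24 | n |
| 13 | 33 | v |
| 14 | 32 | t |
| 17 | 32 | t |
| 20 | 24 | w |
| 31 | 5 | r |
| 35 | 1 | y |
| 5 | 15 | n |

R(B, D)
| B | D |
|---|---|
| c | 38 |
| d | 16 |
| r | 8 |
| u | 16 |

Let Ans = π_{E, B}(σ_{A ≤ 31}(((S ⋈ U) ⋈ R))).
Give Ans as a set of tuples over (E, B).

Joining S and U on C yields {(1, q, 16, u, 11, k), (1, q, 16, u, 35, y), (32, a, 3, u, 14, t), (32, a, 3, u, 17, t), (5, k, 27, y, 31, r), (5, q, 4, z, 31, r), (5, u, 30, s, 31, r), (5, x, 7, d, 31, r)}.
Joining (S ⋈ U) and R on B yields {(1, q, 16, u, 11, k, 16), (1, q, 16, u, 35, y, 16), (32, a, 3, u, 14, t, 16), (32, a, 3, u, 17, t, 16), (5, x, 7, d, 31, r, 16)}.
σ[A ≤ 31]: keep tuples satisfying A ≤ 31 → {(1, q, 16, u, 11, k, 16), (32, a, 3, u, 14, t, 16), (32, a, 3, u, 17, t, 16), (5, x, 7, d, 31, r, 16)}
Projecting to E, B (1 duplicate(s) eliminated): {(k, u), (r, d), (t, u)}

{(k, u), (r, d), (t, u)}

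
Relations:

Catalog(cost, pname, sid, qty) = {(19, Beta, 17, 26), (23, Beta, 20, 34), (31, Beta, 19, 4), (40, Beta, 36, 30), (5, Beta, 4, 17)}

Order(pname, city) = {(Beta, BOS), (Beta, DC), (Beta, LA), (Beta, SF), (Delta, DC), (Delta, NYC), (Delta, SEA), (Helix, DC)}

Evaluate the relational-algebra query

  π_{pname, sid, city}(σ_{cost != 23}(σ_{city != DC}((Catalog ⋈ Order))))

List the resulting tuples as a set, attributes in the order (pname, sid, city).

{(Beta, 17, BOS), (Beta, 17, LA), (Beta, 17, SF), (Beta, 19, BOS), (Beta, 19, LA), (Beta, 19, SF), (Beta, 36, BOS), (Beta, 36, LA), (Beta, 36, SF), (Beta, 4, BOS), (Beta, 4, LA), (Beta, 4, SF)}

Catalog ⋈ Order (natural join on pname): {(19, Beta, 17, 26, BOS), (19, Beta, 17, 26, DC), (19, Beta, 17, 26, LA), (19, Beta, 17, 26, SF), (23, Beta, 20, 34, BOS), (23, Beta, 20, 34, DC), (23, Beta, 20, 34, LA), (23, Beta, 20, 34, SF), (31, Beta, 19, 4, BOS), (31, Beta, 19, 4, DC), (31, Beta, 19, 4, LA), (31, Beta, 19, 4, SF), (40, Beta, 36, 30, BOS), (40, Beta, 36, 30, DC), (40, Beta, 36, 30, LA), (40, Beta, 36, 30, SF), (5, Beta, 4, 17, BOS), (5, Beta, 4, 17, DC), (5, Beta, 4, 17, LA), (5, Beta, 4, 17, SF)}
σ[city != DC]: keep tuples satisfying city != DC → {(19, Beta, 17, 26, BOS), (19, Beta, 17, 26, LA), (19, Beta, 17, 26, SF), (23, Beta, 20, 34, BOS), (23, Beta, 20, 34, LA), (23, Beta, 20, 34, SF), (31, Beta, 19, 4, BOS), (31, Beta, 19, 4, LA), (31, Beta, 19, 4, SF), (40, Beta, 36, 30, BOS), (40, Beta, 36, 30, LA), (40, Beta, 36, 30, SF), (5, Beta, 4, 17, BOS), (5, Beta, 4, 17, LA), (5, Beta, 4, 17, SF)}
σ[cost != 23]: keep tuples satisfying cost != 23 → {(19, Beta, 17, 26, BOS), (19, Beta, 17, 26, LA), (19, Beta, 17, 26, SF), (31, Beta, 19, 4, BOS), (31, Beta, 19, 4, LA), (31, Beta, 19, 4, SF), (40, Beta, 36, 30, BOS), (40, Beta, 36, 30, LA), (40, Beta, 36, 30, SF), (5, Beta, 4, 17, BOS), (5, Beta, 4, 17, LA), (5, Beta, 4, 17, SF)}
π_{pname, sid, city} gives {(Beta, 17, BOS), (Beta, 17, LA), (Beta, 17, SF), (Beta, 19, BOS), (Beta, 19, LA), (Beta, 19, SF), (Beta, 36, BOS), (Beta, 36, LA), (Beta, 36, SF), (Beta, 4, BOS), (Beta, 4, LA), (Beta, 4, SF)}.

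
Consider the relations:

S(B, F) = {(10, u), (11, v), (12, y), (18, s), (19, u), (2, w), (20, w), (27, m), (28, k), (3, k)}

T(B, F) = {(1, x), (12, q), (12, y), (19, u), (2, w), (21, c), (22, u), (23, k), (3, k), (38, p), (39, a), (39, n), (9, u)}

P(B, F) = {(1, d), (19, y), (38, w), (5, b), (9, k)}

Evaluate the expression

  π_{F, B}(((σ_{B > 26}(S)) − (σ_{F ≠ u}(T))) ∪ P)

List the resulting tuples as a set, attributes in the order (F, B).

{(b, 5), (d, 1), (k, 28), (k, 9), (m, 27), (w, 38), (y, 19)}

Filtering on B > 26 leaves {(27, m), (28, k)}.
Filtering on F ≠ u leaves {(1, x), (12, q), (12, y), (2, w), (21, c), (23, k), (3, k), (38, p), (39, a), (39, n)}.
Taking the difference: {(27, m), (28, k)}
Taking the union: {(1, d), (19, y), (27, m), (28, k), (38, w), (5, b), (9, k)}
Keep only column(s) F, B: {(b, 5), (d, 1), (k, 28), (k, 9), (m, 27), (w, 38), (y, 19)}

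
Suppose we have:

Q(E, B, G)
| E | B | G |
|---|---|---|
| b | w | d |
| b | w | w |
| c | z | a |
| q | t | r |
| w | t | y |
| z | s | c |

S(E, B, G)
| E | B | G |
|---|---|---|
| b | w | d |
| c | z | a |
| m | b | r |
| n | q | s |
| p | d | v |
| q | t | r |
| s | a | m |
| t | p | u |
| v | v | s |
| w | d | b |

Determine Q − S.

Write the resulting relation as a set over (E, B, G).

{(b, w, w), (w, t, y), (z, s, c)}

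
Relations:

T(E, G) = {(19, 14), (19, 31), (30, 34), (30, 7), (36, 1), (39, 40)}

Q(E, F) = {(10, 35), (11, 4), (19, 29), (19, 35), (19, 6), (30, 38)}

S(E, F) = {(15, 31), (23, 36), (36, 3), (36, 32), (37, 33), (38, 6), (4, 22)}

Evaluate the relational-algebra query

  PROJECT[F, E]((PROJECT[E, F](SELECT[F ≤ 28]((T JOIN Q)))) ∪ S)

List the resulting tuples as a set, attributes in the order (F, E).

{(22, 4), (3, 36), (31, 15), (32, 36), (33, 37), (36, 23), (6, 19), (6, 38)}

Natural join on E: {(19, 14, 29), (19, 14, 35), (19, 14, 6), (19, 31, 29), (19, 31, 35), (19, 31, 6), (30, 34, 38), (30, 7, 38)}
σ[F ≤ 28]: keep tuples satisfying F ≤ 28 → {(19, 14, 6), (19, 31, 6)}
π_{E, F} gives {(19, 6)} (1 duplicate(s) eliminated).
Set union of the two operands is {(15, 31), (19, 6), (23, 36), (36, 3), (36, 32), (37, 33), (38, 6), (4, 22)}.
π_{F, E} gives {(22, 4), (3, 36), (31, 15), (32, 36), (33, 37), (36, 23), (6, 19), (6, 38)}.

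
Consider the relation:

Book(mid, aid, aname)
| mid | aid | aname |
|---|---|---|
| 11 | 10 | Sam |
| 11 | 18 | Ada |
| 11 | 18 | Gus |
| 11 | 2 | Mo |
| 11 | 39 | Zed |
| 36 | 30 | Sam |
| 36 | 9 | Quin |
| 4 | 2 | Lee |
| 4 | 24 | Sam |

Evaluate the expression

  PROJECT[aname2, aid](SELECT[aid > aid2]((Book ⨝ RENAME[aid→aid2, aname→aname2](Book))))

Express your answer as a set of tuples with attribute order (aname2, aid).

ρ[aid→aid2, aname→aname2]: schema becomes (mid, aid2, aname2); tuples unchanged.
Book ⋈ RENAME[aid→aid2, aname→aname2](Book) (natural join on mid): {(11, 10, Sam, 10, Sam), (11, 10, Sam, 18, Ada), (11, 10, Sam, 18, Gus), (11, 10, Sam, 2, Mo), (11, 10, Sam, 39, Zed), (11, 18, Ada, 10, Sam), (11, 18, Ada, 18, Ada), (11, 18, Ada, 18, Gus), (11, 18, Ada, 2, Mo), (11, 18, Ada, 39, Zed), (11, 18, Gus, 10, Sam), (11, 18, Gus, 18, Ada), (11, 18, Gus, 18, Gus), (11, 18, Gus, 2, Mo), (11, 18, Gus, 39, Zed), (11, 2, Mo, 10, Sam), (11, 2, Mo, 18, Ada), (11, 2, Mo, 18, Gus), (11, 2, Mo, 2, Mo), (11, 2, Mo, 39, Zed), (11, 39, Zed, 10, Sam), (11, 39, Zed, 18, Ada), (11, 39, Zed, 18, Gus), (11, 39, Zed, 2, Mo), (11, 39, Zed, 39, Zed), (36, 30, Sam, 30, Sam), (36, 30, Sam, 9, Quin), (36, 9, Quin, 30, Sam), (36, 9, Quin, 9, Quin), (4, 2, Lee, 2, Lee), (4, 2, Lee, 24, Sam), (4, 24, Sam, 2, Lee), (4, 24, Sam, 24, Sam)}
Apply σ_{aid > aid2}; surviving tuples: {(11, 10, Sam, 2, Mo), (11, 18, Ada, 10, Sam), (11, 18, Ada, 2, Mo), (11, 18, Gus, 10, Sam), (11, 18, Gus, 2, Mo), (11, 39, Zed, 10, Sam), (11, 39, Zed, 18, Ada), (11, 39, Zed, 18, Gus), (11, 39, Zed, 2, Mo), (36, 30, Sam, 9, Quin), (4, 24, Sam, 2, Lee)}
Projecting to aname2, aid (2 duplicate(s) eliminated): {(Ada, 39), (Gus, 39), (Lee, 24), (Mo, 10), (Mo, 18), (Mo, 39), (Quin, 30), (Sam, 18), (Sam, 39)}

{(Ada, 39), (Gus, 39), (Lee, 24), (Mo, 10), (Mo, 18), (Mo, 39), (Quin, 30), (Sam, 18), (Sam, 39)}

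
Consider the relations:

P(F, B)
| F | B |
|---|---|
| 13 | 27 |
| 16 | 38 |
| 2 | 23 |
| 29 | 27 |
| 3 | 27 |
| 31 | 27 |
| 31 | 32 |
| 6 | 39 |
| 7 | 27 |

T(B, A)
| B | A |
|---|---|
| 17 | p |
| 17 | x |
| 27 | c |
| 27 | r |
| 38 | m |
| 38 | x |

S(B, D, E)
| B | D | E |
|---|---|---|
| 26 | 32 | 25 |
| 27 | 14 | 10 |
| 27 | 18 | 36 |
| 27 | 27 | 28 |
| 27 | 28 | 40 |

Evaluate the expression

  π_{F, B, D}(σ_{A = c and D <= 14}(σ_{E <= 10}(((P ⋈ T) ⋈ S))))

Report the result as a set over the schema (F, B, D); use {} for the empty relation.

{(13, 27, 14), (29, 27, 14), (3, 27, 14), (31, 27, 14), (7, 27, 14)}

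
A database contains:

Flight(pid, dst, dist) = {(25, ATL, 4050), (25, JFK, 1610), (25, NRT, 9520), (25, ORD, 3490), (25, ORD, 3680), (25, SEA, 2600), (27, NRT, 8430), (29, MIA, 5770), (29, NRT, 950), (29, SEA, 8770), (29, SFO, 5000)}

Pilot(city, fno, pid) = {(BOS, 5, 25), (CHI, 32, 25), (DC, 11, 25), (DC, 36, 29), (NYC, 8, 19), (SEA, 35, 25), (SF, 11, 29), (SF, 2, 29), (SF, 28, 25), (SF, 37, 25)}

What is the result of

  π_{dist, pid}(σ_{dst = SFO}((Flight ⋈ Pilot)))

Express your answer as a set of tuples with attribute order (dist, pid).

{(5000, 29)}

Natural join on pid: {(25, ATL, 4050, BOS, 5), (25, ATL, 4050, CHI, 32), (25, ATL, 4050, DC, 11), (25, ATL, 4050, SEA, 35), (25, ATL, 4050, SF, 28), (25, ATL, 4050, SF, 37), (25, JFK, 1610, BOS, 5), (25, JFK, 1610, CHI, 32), (25, JFK, 1610, DC, 11), (25, JFK, 1610, SEA, 35), (25, JFK, 1610, SF, 28), (25, JFK, 1610, SF, 37), (25, NRT, 9520, BOS, 5), (25, NRT, 9520, CHI, 32), (25, NRT, 9520, DC, 11), (25, NRT, 9520, SEA, 35), (25, NRT, 9520, SF, 28), (25, NRT, 9520, SF, 37), (25, ORD, 3490, BOS, 5), (25, ORD, 3490, CHI, 32), (25, ORD, 3490, DC, 11), (25, ORD, 3490, SEA, 35), (25, ORD, 3490, SF, 28), (25, ORD, 3490, SF, 37), (25, ORD, 3680, BOS, 5), (25, ORD, 3680, CHI, 32), (25, ORD, 3680, DC, 11), (25, ORD, 3680, SEA, 35), (25, ORD, 3680, SF, 28), (25, ORD, 3680, SF, 37), (25, SEA, 2600, BOS, 5), (25, SEA, 2600, CHI, 32), (25, SEA, 2600, DC, 11), (25, SEA, 2600, SEA, 35), (25, SEA, 2600, SF, 28), (25, SEA, 2600, SF, 37), (29, MIA, 5770, DC, 36), (29, MIA, 5770, SF, 11), (29, MIA, 5770, SF, 2), (29, NRT, 950, DC, 36), (29, NRT, 950, SF, 11), (29, NRT, 950, SF, 2), (29, SEA, 8770, DC, 36), (29, SEA, 8770, SF, 11), (29, SEA, 8770, SF, 2), (29, SFO, 5000, DC, 36), (29, SFO, 5000, SF, 11), (29, SFO, 5000, SF, 2)}
Apply σ_{dst = SFO}; surviving tuples: {(29, SFO, 5000, DC, 36), (29, SFO, 5000, SF, 11), (29, SFO, 5000, SF, 2)}
π_{dist, pid} gives {(5000, 29)} (2 duplicate(s) eliminated).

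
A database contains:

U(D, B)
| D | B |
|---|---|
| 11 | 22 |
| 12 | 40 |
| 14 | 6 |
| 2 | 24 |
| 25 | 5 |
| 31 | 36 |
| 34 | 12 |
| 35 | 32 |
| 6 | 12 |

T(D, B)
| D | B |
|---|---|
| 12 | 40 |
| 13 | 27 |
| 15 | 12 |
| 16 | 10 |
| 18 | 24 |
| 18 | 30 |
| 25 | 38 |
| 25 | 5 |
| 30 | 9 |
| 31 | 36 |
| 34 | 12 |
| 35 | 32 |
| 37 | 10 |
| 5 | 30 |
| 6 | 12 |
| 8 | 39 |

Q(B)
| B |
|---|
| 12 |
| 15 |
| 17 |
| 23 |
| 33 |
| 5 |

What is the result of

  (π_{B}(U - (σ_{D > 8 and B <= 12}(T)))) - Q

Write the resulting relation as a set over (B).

Filtering on D > 8 and B <= 12 leaves {(15, 12), (16, 10), (25, 5), (30, 9), (34, 12), (37, 10)}.
Difference: {(11, 22), (12, 40), (14, 6), (2, 24), (25, 5), (31, 36), (34, 12), (35, 32), (6, 12)} with {(15, 12), (16, 10), (25, 5), (30, 9), (34, 12), (37, 10)} → {(11, 22), (12, 40), (14, 6), (2, 24), (31, 36), (35, 32), (6, 12)}
Projecting to B: {12, 22, 24, 32, 36, 40, 6}
Difference: {12, 22, 24, 32, 36, 40, 6} with {12, 15, 17, 23, 33, 5} → {22, 24, 32, 36, 40, 6}

{22, 24, 32, 36, 40, 6}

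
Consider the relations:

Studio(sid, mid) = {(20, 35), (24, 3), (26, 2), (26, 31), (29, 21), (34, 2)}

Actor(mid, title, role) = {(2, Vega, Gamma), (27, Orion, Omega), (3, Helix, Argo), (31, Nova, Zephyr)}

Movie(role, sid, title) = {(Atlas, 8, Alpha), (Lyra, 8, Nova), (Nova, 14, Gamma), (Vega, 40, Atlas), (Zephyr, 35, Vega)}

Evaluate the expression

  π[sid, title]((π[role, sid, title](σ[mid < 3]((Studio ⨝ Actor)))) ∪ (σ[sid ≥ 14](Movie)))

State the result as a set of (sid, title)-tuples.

Natural join on mid: {(24, 3, Helix, Argo), (26, 2, Vega, Gamma), (26, 31, Nova, Zephyr), (34, 2, Vega, Gamma)}
σ[mid < 3]: keep tuples satisfying mid < 3 → {(26, 2, Vega, Gamma), (34, 2, Vega, Gamma)}
Keep only column(s) role, sid, title: {(Gamma, 26, Vega), (Gamma, 34, Vega)}
σ[sid ≥ 14]: keep tuples satisfying sid ≥ 14 → {(Nova, 14, Gamma), (Vega, 40, Atlas), (Zephyr, 35, Vega)}
Union: {(Gamma, 26, Vega), (Gamma, 34, Vega)} with {(Nova, 14, Gamma), (Vega, 40, Atlas), (Zephyr, 35, Vega)} → {(Gamma, 26, Vega), (Gamma, 34, Vega), (Nova, 14, Gamma), (Vega, 40, Atlas), (Zephyr, 35, Vega)}
Keep only column(s) sid, title: {(14, Gamma), (26, Vega), (34, Vega), (35, Vega), (40, Atlas)}

{(14, Gamma), (26, Vega), (34, Vega), (35, Vega), (40, Atlas)}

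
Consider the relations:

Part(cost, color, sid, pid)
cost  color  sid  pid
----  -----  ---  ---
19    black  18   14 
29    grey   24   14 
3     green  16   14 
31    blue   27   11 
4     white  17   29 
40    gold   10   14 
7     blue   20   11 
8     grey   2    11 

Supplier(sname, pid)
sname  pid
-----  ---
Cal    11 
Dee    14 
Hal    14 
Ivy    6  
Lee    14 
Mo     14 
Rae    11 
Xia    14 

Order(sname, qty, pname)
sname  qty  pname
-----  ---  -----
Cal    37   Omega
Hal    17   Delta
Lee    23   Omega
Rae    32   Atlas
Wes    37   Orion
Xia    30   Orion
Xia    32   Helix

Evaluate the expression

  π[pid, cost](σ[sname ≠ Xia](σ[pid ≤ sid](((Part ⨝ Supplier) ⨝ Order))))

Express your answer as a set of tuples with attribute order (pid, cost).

Natural join on pid: {(19, black, 18, 14, Dee), (19, black, 18, 14, Hal), (19, black, 18, 14, Lee), (19, black, 18, 14, Mo), (19, black, 18, 14, Xia), (29, grey, 24, 14, Dee), (29, grey, 24, 14, Hal), (29, grey, 24, 14, Lee), (29, grey, 24, 14, Mo), (29, grey, 24, 14, Xia), (3, green, 16, 14, Dee), (3, green, 16, 14, Hal), (3, green, 16, 14, Lee), (3, green, 16, 14, Mo), (3, green, 16, 14, Xia), (31, blue, 27, 11, Cal), (31, blue, 27, 11, Rae), (40, gold, 10, 14, Dee), (40, gold, 10, 14, Hal), (40, gold, 10, 14, Lee), (40, gold, 10, 14, Mo), (40, gold, 10, 14, Xia), (7, blue, 20, 11, Cal), (7, blue, 20, 11, Rae), (8, grey, 2, 11, Cal), (8, grey, 2, 11, Rae)}
Natural join on sname: {(19, black, 18, 14, Hal, 17, Delta), (19, black, 18, 14, Lee, 23, Omega), (19, black, 18, 14, Xia, 30, Orion), (19, black, 18, 14, Xia, 32, Helix), (29, grey, 24, 14, Hal, 17, Delta), (29, grey, 24, 14, Lee, 23, Omega), (29, grey, 24, 14, Xia, 30, Orion), (29, grey, 24, 14, Xia, 32, Helix), (3, green, 16, 14, Hal, 17, Delta), (3, green, 16, 14, Lee, 23, Omega), (3, green, 16, 14, Xia, 30, Orion), (3, green, 16, 14, Xia, 32, Helix), (31, blue, 27, 11, Cal, 37, Omega), (31, blue, 27, 11, Rae, 32, Atlas), (40, gold, 10, 14, Hal, 17, Delta), (40, gold, 10, 14, Lee, 23, Omega), (40, gold, 10, 14, Xia, 30, Orion), (40, gold, 10, 14, Xia, 32, Helix), (7, blue, 20, 11, Cal, 37, Omega), (7, blue, 20, 11, Rae, 32, Atlas), (8, grey, 2, 11, Cal, 37, Omega), (8, grey, 2, 11, Rae, 32, Atlas)}
Selection pid ≤ sid: {(19, black, 18, 14, Hal, 17, Delta), (19, black, 18, 14, Lee, 23, Omega), (19, black, 18, 14, Xia, 30, Orion), (19, black, 18, 14, Xia, 32, Helix), (29, grey, 24, 14, Hal, 17, Delta), (29, grey, 24, 14, Lee, 23, Omega), (29, grey, 24, 14, Xia, 30, Orion), (29, grey, 24, 14, Xia, 32, Helix), (3, green, 16, 14, Hal, 17, Delta), (3, green, 16, 14, Lee, 23, Omega), (3, green, 16, 14, Xia, 30, Orion), (3, green, 16, 14, Xia, 32, Helix), (31, blue, 27, 11, Cal, 37, Omega), (31, blue, 27, 11, Rae, 32, Atlas), (7, blue, 20, 11, Cal, 37, Omega), (7, blue, 20, 11, Rae, 32, Atlas)}
Selection sname ≠ Xia: {(19, black, 18, 14, Hal, 17, Delta), (19, black, 18, 14, Lee, 23, Omega), (29, grey, 24, 14, Hal, 17, Delta), (29, grey, 24, 14, Lee, 23, Omega), (3, green, 16, 14, Hal, 17, Delta), (3, green, 16, 14, Lee, 23, Omega), (31, blue, 27, 11, Cal, 37, Omega), (31, blue, 27, 11, Rae, 32, Atlas), (7, blue, 20, 11, Cal, 37, Omega), (7, blue, 20, 11, Rae, 32, Atlas)}
Projecting to pid, cost (5 duplicate(s) eliminated): {(11, 31), (11, 7), (14, 19), (14, 29), (14, 3)}

{(11, 31), (11, 7), (14, 19), (14, 29), (14, 3)}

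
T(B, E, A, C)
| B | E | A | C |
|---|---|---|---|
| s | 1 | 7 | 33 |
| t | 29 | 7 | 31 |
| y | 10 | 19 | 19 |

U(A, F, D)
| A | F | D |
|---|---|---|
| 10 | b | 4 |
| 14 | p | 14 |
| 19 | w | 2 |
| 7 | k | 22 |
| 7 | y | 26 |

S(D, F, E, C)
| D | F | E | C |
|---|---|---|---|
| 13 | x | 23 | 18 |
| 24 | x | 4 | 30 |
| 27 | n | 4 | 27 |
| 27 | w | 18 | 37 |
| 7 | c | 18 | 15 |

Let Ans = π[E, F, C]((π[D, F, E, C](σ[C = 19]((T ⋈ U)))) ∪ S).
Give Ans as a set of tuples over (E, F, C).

{(10, w, 19), (18, c, 15), (18, w, 37), (23, x, 18), (4, n, 27), (4, x, 30)}

Natural join on A: {(s, 1, 7, 33, k, 22), (s, 1, 7, 33, y, 26), (t, 29, 7, 31, k, 22), (t, 29, 7, 31, y, 26), (y, 10, 19, 19, w, 2)}
σ[C = 19]: keep tuples satisfying C = 19 → {(y, 10, 19, 19, w, 2)}
π_{D, F, E, C} gives {(2, w, 10, 19)}.
Taking the union: {(13, x, 23, 18), (2, w, 10, 19), (24, x, 4, 30), (27, n, 4, 27), (27, w, 18, 37), (7, c, 18, 15)}
π_{E, F, C} gives {(10, w, 19), (18, c, 15), (18, w, 37), (23, x, 18), (4, n, 27), (4, x, 30)}.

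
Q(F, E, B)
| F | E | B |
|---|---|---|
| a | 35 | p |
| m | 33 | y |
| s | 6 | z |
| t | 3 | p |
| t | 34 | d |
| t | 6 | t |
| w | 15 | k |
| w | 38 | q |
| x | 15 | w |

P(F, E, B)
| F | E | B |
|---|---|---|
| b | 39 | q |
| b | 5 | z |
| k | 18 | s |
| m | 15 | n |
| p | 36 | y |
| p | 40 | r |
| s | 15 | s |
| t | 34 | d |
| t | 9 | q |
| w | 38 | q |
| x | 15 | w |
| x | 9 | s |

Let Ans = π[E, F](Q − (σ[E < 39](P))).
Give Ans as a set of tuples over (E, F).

σ[E < 39]: keep tuples satisfying E < 39 → {(b, 5, z), (k, 18, s), (m, 15, n), (p, 36, y), (s, 15, s), (t, 34, d), (t, 9, q), (w, 38, q), (x, 15, w), (x, 9, s)}
Set difference of the two operands is {(a, 35, p), (m, 33, y), (s, 6, z), (t, 3, p), (t, 6, t), (w, 15, k)}.
Keep only column(s) E, F: {(15, w), (3, t), (33, m), (35, a), (6, s), (6, t)}

{(15, w), (3, t), (33, m), (35, a), (6, s), (6, t)}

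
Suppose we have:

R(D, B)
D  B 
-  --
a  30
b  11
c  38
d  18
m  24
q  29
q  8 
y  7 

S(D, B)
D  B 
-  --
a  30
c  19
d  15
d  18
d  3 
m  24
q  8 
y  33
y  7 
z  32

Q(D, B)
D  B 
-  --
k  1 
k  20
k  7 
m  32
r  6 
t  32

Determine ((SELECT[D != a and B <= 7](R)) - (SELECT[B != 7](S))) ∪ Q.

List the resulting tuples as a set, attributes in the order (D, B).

Filtering on D != a and B <= 7 leaves {(y, 7)}.
Filtering on B != 7 leaves {(a, 30), (c, 19), (d, 15), (d, 18), (d, 3), (m, 24), (q, 8), (y, 33), (z, 32)}.
Set difference of the two operands is {(y, 7)}.
Set union of the two operands is {(k, 1), (k, 20), (k, 7), (m, 32), (r, 6), (t, 32), (y, 7)}.

{(k, 1), (k, 20), (k, 7), (m, 32), (r, 6), (t, 32), (y, 7)}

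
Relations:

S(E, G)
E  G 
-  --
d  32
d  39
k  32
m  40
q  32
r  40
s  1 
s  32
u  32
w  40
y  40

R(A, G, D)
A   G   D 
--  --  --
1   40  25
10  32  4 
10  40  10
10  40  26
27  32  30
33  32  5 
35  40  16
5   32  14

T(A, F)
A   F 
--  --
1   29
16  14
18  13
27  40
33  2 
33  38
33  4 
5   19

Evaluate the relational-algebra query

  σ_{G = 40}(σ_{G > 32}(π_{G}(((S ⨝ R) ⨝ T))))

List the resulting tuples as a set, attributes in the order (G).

{40}

Natural join on G: {(d, 32, 10, 4), (d, 32, 27, 30), (d, 32, 33, 5), (d, 32, 5, 14), (k, 32, 10, 4), (k, 32, 27, 30), (k, 32, 33, 5), (k, 32, 5, 14), (m, 40, 1, 25), (m, 40, 10, 10), (m, 40, 10, 26), (m, 40, 35, 16), (q, 32, 10, 4), (q, 32, 27, 30), (q, 32, 33, 5), (q, 32, 5, 14), (r, 40, 1, 25), (r, 40, 10, 10), (r, 40, 10, 26), (r, 40, 35, 16), (s, 32, 10, 4), (s, 32, 27, 30), (s, 32, 33, 5), (s, 32, 5, 14), (u, 32, 10, 4), (u, 32, 27, 30), (u, 32, 33, 5), (u, 32, 5, 14), (w, 40, 1, 25), (w, 40, 10, 10), (w, 40, 10, 26), (w, 40, 35, 16), (y, 40, 1, 25), (y, 40, 10, 10), (y, 40, 10, 26), (y, 40, 35, 16)}
Natural join on A: {(d, 32, 27, 30, 40), (d, 32, 33, 5, 2), (d, 32, 33, 5, 38), (d, 32, 33, 5, 4), (d, 32, 5, 14, 19), (k, 32, 27, 30, 40), (k, 32, 33, 5, 2), (k, 32, 33, 5, 38), (k, 32, 33, 5, 4), (k, 32, 5, 14, 19), (m, 40, 1, 25, 29), (q, 32, 27, 30, 40), (q, 32, 33, 5, 2), (q, 32, 33, 5, 38), (q, 32, 33, 5, 4), (q, 32, 5, 14, 19), (r, 40, 1, 25, 29), (s, 32, 27, 30, 40), (s, 32, 33, 5, 2), (s, 32, 33, 5, 38), (s, 32, 33, 5, 4), (s, 32, 5, 14, 19), (u, 32, 27, 30, 40), (u, 32, 33, 5, 2), (u, 32, 33, 5, 38), (u, 32, 33, 5, 4), (u, 32, 5, 14, 19), (w, 40, 1, 25, 29), (y, 40, 1, 25, 29)}
Projecting to G (27 duplicate(s) eliminated): {32, 40}
σ[G > 32]: keep tuples satisfying G > 32 → {40}
σ[G = 40]: keep tuples satisfying G = 40 → {40}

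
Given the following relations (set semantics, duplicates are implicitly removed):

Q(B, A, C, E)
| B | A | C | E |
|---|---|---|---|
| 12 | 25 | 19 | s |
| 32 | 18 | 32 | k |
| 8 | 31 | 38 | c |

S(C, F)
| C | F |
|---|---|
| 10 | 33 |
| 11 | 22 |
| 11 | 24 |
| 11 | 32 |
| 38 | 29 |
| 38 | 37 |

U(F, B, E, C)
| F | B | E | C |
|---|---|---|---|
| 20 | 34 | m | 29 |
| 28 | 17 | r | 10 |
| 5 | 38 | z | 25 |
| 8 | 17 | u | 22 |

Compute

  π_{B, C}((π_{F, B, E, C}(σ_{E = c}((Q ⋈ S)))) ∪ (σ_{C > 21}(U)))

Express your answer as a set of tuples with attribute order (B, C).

Q ⋈ S (natural join on C): {(8, 31, 38, c, 29), (8, 31, 38, c, 37)}
Selection E = c: {(8, 31, 38, c, 29), (8, 31, 38, c, 37)}
Projecting to F, B, E, C: {(29, 8, c, 38), (37, 8, c, 38)}
Selection C > 21: {(20, 34, m, 29), (5, 38, z, 25), (8, 17, u, 22)}
Union: {(29, 8, c, 38), (37, 8, c, 38)} with {(20, 34, m, 29), (5, 38, z, 25), (8, 17, u, 22)} → {(20, 34, m, 29), (29, 8, c, 38), (37, 8, c, 38), (5, 38, z, 25), (8, 17, u, 22)}
Projecting to B, C (1 duplicate(s) eliminated): {(17, 22), (34, 29), (38, 25), (8, 38)}

{(17, 22), (34, 29), (38, 25), (8, 38)}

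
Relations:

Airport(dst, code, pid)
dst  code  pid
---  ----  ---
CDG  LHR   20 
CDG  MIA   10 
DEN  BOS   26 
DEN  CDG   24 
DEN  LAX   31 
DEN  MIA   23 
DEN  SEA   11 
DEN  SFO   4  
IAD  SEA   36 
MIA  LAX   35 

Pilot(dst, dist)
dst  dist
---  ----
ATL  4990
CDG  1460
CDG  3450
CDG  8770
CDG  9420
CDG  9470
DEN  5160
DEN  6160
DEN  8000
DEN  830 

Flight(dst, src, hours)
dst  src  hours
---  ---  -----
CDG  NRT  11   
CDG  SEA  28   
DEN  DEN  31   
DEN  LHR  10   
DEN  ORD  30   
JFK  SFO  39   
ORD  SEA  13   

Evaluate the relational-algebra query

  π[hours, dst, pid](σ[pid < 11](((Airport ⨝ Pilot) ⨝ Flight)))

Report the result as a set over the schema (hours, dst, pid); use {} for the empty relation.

Natural join on dst: {(CDG, LHR, 20, 1460), (CDG, LHR, 20, 3450), (CDG, LHR, 20, 8770), (CDG, LHR, 20, 9420), (CDG, LHR, 20, 9470), (CDG, MIA, 10, 1460), (CDG, MIA, 10, 3450), (CDG, MIA, 10, 8770), (CDG, MIA, 10, 9420), (CDG, MIA, 10, 9470), (DEN, BOS, 26, 5160), (DEN, BOS, 26, 6160), (DEN, BOS, 26, 8000), (DEN, BOS, 26, 830), (DEN, CDG, 24, 5160), (DEN, CDG, 24, 6160), (DEN, CDG, 24, 8000), (DEN, CDG, 24, 830), (DEN, LAX, 31, 5160), (DEN, LAX, 31, 6160), (DEN, LAX, 31, 8000), (DEN, LAX, 31, 830), (DEN, MIA, 23, 5160), (DEN, MIA, 23, 6160), (DEN, MIA, 23, 8000), (DEN, MIA, 23, 830), (DEN, SEA, 11, 5160), (DEN, SEA, 11, 6160), (DEN, SEA, 11, 8000), (DEN, SEA, 11, 830), (DEN, SFO, 4, 5160), (DEN, SFO, 4, 6160), (DEN, SFO, 4, 8000), (DEN, SFO, 4, 830)}
Natural join on dst: {(CDG, LHR, 20, 1460, NRT, 11), (CDG, LHR, 20, 1460, SEA, 28), (CDG, LHR, 20, 3450, NRT, 11), (CDG, LHR, 20, 3450, SEA, 28), (CDG, LHR, 20, 8770, NRT, 11), (CDG, LHR, 20, 8770, SEA, 28), (CDG, LHR, 20, 9420, NRT, 11), (CDG, LHR, 20, 9420, SEA, 28), (CDG, LHR, 20, 9470, NRT, 11), (CDG, LHR, 20, 9470, SEA, 28), (CDG, MIA, 10, 1460, NRT, 11), (CDG, MIA, 10, 1460, SEA, 28), (CDG, MIA, 10, 3450, NRT, 11), (CDG, MIA, 10, 3450, SEA, 28), (CDG, MIA, 10, 8770, NRT, 11), (CDG, MIA, 10, 8770, SEA, 28), (CDG, MIA, 10, 9420, NRT, 11), (CDG, MIA, 10, 9420, SEA, 28), (CDG, MIA, 10, 9470, NRT, 11), (CDG, MIA, 10, 9470, SEA, 28), (DEN, BOS, 26, 5160, DEN, 31), (DEN, BOS, 26, 5160, LHR, 10), (DEN, BOS, 26, 5160, ORD, 30), (DEN, BOS, 26, 6160, DEN, 31), (DEN, BOS, 26, 6160, LHR, 10), (DEN, BOS, 26, 6160, ORD, 30), (DEN, BOS, 26, 8000, DEN, 31), (DEN, BOS, 26, 8000, LHR, 10), (DEN, BOS, 26, 8000, ORD, 30), (DEN, BOS, 26, 830, DEN, 31), (DEN, BOS, 26, 830, LHR, 10), (DEN, BOS, 26, 830, ORD, 30), (DEN, CDG, 24, 5160, DEN, 31), (DEN, CDG, 24, 5160, LHR, 10), (DEN, CDG, 24, 5160, ORD, 30), (DEN, CDG, 24, 6160, DEN, 31), (DEN, CDG, 24, 6160, LHR, 10), (DEN, CDG, 24, 6160, ORD, 30), (DEN, CDG, 24, 8000, DEN, 31), (DEN, CDG, 24, 8000, LHR, 10), (DEN, CDG, 24, 8000, ORD, 30), (DEN, CDG, 24, 830, DEN, 31), (DEN, CDG, 24, 830, LHR, 10), (DEN, CDG, 24, 830, ORD, 30), (DEN, LAX, 31, 5160, DEN, 31), (DEN, LAX, 31, 5160, LHR, 10), (DEN, LAX, 31, 5160, ORD, 30), (DEN, LAX, 31, 6160, DEN, 31), (DEN, LAX, 31, 6160, LHR, 10), (DEN, LAX, 31, 6160, ORD, 30), (DEN, LAX, 31, 8000, DEN, 31), (DEN, LAX, 31, 8000, LHR, 10), (DEN, LAX, 31, 8000, ORD, 30), (DEN, LAX, 31, 830, DEN, 31), (DEN, LAX, 31, 830, LHR, 10), (DEN, LAX, 31, 830, ORD, 30), (DEN, MIA, 23, 5160, DEN, 31), (DEN, MIA, 23, 5160, LHR, 10), (DEN, MIA, 23, 5160, ORD, 30), (DEN, MIA, 23, 6160, DEN, 31), (DEN, MIA, 23, 6160, LHR, 10), (DEN, MIA, 23, 6160, ORD, 30), (DEN, MIA, 23, 8000, DEN, 31), (DEN, MIA, 23, 8000, LHR, 10), (DEN, MIA, 23, 8000, ORD, 30), (DEN, MIA, 23, 830, DEN, 31), (DEN, MIA, 23, 830, LHR, 10), (DEN, MIA, 23, 830, ORD, 30), (DEN, SEA, 11, 5160, DEN, 31), (DEN, SEA, 11, 5160, LHR, 10), (DEN, SEA, 11, 5160, ORD, 30), (DEN, SEA, 11, 6160, DEN, 31), (DEN, SEA, 11, 6160, LHR, 10), (DEN, SEA, 11, 6160, ORD, 30), (DEN, SEA, 11, 8000, DEN, 31), (DEN, SEA, 11, 8000, LHR, 10), (DEN, SEA, 11, 8000, ORD, 30), (DEN, SEA, 11, 830, DEN, 31), (DEN, SEA, 11, 830, LHR, 10), (DEN, SEA, 11, 830, ORD, 30), (DEN, SFO, 4, 5160, DEN, 31), (DEN, SFO, 4, 5160, LHR, 10), (DEN, SFO, 4, 5160, ORD, 30), (DEN, SFO, 4, 6160, DEN, 31), (DEN, SFO, 4, 6160, LHR, 10), (DEN, SFO, 4, 6160, ORD, 30), (DEN, SFO, 4, 8000, DEN, 31), (DEN, SFO, 4, 8000, LHR, 10), (DEN, SFO, 4, 8000, ORD, 30), (DEN, SFO, 4, 830, DEN, 31), (DEN, SFO, 4, 830, LHR, 10), (DEN, SFO, 4, 830, ORD, 30)}
Filtering on pid < 11 leaves {(CDG, MIA, 10, 1460, NRT, 11), (CDG, MIA, 10, 1460, SEA, 28), (CDG, MIA, 10, 3450, NRT, 11), (CDG, MIA, 10, 3450, SEA, 28), (CDG, MIA, 10, 8770, NRT, 11), (CDG, MIA, 10, 8770, SEA, 28), (CDG, MIA, 10, 9420, NRT, 11), (CDG, MIA, 10, 9420, SEA, 28), (CDG, MIA, 10, 9470, NRT, 11), (CDG, MIA, 10, 9470, SEA, 28), (DEN, SFO, 4, 5160, DEN, 31), (DEN, SFO, 4, 5160, LHR, 10), (DEN, SFO, 4, 5160, ORD, 30), (DEN, SFO, 4, 6160, DEN, 31), (DEN, SFO, 4, 6160, LHR, 10), (DEN, SFO, 4, 6160, ORD, 30), (DEN, SFO, 4, 8000, DEN, 31), (DEN, SFO, 4, 8000, LHR, 10), (DEN, SFO, 4, 8000, ORD, 30), (DEN, SFO, 4, 830, DEN, 31), (DEN, SFO, 4, 830, LHR, 10), (DEN, SFO, 4, 830, ORD, 30)}.
Keep only column(s) hours, dst, pid (17 duplicate(s) eliminated): {(10, DEN, 4), (11, CDG, 10), (28, CDG, 10), (30, DEN, 4), (31, DEN, 4)}

{(10, DEN, 4), (11, CDG, 10), (28, CDG, 10), (30, DEN, 4), (31, DEN, 4)}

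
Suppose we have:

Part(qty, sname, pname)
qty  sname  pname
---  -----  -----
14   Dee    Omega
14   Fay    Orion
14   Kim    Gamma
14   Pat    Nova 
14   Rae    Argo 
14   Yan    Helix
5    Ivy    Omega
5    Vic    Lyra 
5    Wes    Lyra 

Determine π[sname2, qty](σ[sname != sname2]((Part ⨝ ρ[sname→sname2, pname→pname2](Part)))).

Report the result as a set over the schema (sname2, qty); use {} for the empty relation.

{(Dee, 14), (Fay, 14), (Ivy, 5), (Kim, 14), (Pat, 14), (Rae, 14), (Vic, 5), (Wes, 5), (Yan, 14)}

ρ[sname→sname2, pname→pname2]: schema becomes (qty, sname2, pname2); tuples unchanged.
Joining Part and ρ[sname→sname2, pname→pname2](Part) on qty yields {(14, Dee, Omega, Dee, Omega), (14, Dee, Omega, Fay, Orion), (14, Dee, Omega, Kim, Gamma), (14, Dee, Omega, Pat, Nova), (14, Dee, Omega, Rae, Argo), (14, Dee, Omega, Yan, Helix), (14, Fay, Orion, Dee, Omega), (14, Fay, Orion, Fay, Orion), (14, Fay, Orion, Kim, Gamma), (14, Fay, Orion, Pat, Nova), (14, Fay, Orion, Rae, Argo), (14, Fay, Orion, Yan, Helix), (14, Kim, Gamma, Dee, Omega), (14, Kim, Gamma, Fay, Orion), (14, Kim, Gamma, Kim, Gamma), (14, Kim, Gamma, Pat, Nova), (14, Kim, Gamma, Rae, Argo), (14, Kim, Gamma, Yan, Helix), (14, Pat, Nova, Dee, Omega), (14, Pat, Nova, Fay, Orion), (14, Pat, Nova, Kim, Gamma), (14, Pat, Nova, Pat, Nova), (14, Pat, Nova, Rae, Argo), (14, Pat, Nova, Yan, Helix), (14, Rae, Argo, Dee, Omega), (14, Rae, Argo, Fay, Orion), (14, Rae, Argo, Kim, Gamma), (14, Rae, Argo, Pat, Nova), (14, Rae, Argo, Rae, Argo), (14, Rae, Argo, Yan, Helix), (14, Yan, Helix, Dee, Omega), (14, Yan, Helix, Fay, Orion), (14, Yan, Helix, Kim, Gamma), (14, Yan, Helix, Pat, Nova), (14, Yan, Helix, Rae, Argo), (14, Yan, Helix, Yan, Helix), (5, Ivy, Omega, Ivy, Omega), (5, Ivy, Omega, Vic, Lyra), (5, Ivy, Omega, Wes, Lyra), (5, Vic, Lyra, Ivy, Omega), (5, Vic, Lyra, Vic, Lyra), (5, Vic, Lyra, Wes, Lyra), (5, Wes, Lyra, Ivy, Omega), (5, Wes, Lyra, Vic, Lyra), (5, Wes, Lyra, Wes, Lyra)}.
Selection sname != sname2: {(14, Dee, Omega, Fay, Orion), (14, Dee, Omega, Kim, Gamma), (14, Dee, Omega, Pat, Nova), (14, Dee, Omega, Rae, Argo), (14, Dee, Omega, Yan, Helix), (14, Fay, Orion, Dee, Omega), (14, Fay, Orion, Kim, Gamma), (14, Fay, Orion, Pat, Nova), (14, Fay, Orion, Rae, Argo), (14, Fay, Orion, Yan, Helix), (14, Kim, Gamma, Dee, Omega), (14, Kim, Gamma, Fay, Orion), (14, Kim, Gamma, Pat, Nova), (14, Kim, Gamma, Rae, Argo), (14, Kim, Gamma, Yan, Helix), (14, Pat, Nova, Dee, Omega), (14, Pat, Nova, Fay, Orion), (14, Pat, Nova, Kim, Gamma), (14, Pat, Nova, Rae, Argo), (14, Pat, Nova, Yan, Helix), (14, Rae, Argo, Dee, Omega), (14, Rae, Argo, Fay, Orion), (14, Rae, Argo, Kim, Gamma), (14, Rae, Argo, Pat, Nova), (14, Rae, Argo, Yan, Helix), (14, Yan, Helix, Dee, Omega), (14, Yan, Helix, Fay, Orion), (14, Yan, Helix, Kim, Gamma), (14, Yan, Helix, Pat, Nova), (14, Yan, Helix, Rae, Argo), (5, Ivy, Omega, Vic, Lyra), (5, Ivy, Omega, Wes, Lyra), (5, Vic, Lyra, Ivy, Omega), (5, Vic, Lyra, Wes, Lyra), (5, Wes, Lyra, Ivy, Omega), (5, Wes, Lyra, Vic, Lyra)}
Keep only column(s) sname2, qty (27 duplicate(s) eliminated): {(Dee, 14), (Fay, 14), (Ivy, 5), (Kim, 14), (Pat, 14), (Rae, 14), (Vic, 5), (Wes, 5), (Yan, 14)}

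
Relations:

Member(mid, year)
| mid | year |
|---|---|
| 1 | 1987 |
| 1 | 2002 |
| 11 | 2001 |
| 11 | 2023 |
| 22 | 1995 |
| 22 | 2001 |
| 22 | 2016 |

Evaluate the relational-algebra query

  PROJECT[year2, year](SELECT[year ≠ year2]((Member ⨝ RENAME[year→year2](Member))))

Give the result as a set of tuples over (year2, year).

{(1987, 2002), (1995, 2001), (1995, 2016), (2001, 1995), (2001, 2016), (2001, 2023), (2002, 1987), (2016, 1995), (2016, 2001), (2023, 2001)}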